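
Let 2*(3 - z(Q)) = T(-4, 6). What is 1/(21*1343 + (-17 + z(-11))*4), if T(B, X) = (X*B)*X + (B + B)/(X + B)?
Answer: 1/28443 ≈ 3.5158e-5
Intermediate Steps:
T(B, X) = B*X² + 2*B/(B + X) (T(B, X) = (B*X)*X + (2*B)/(B + X) = B*X² + 2*B/(B + X))
z(Q) = 77 (z(Q) = 3 - (-2)*(2 + 6³ - 4*6²)/(-4 + 6) = 3 - (-2)*(2 + 216 - 4*36)/2 = 3 - (-2)*(2 + 216 - 144)/2 = 3 - (-2)*74/2 = 3 - ½*(-148) = 3 + 74 = 77)
1/(21*1343 + (-17 + z(-11))*4) = 1/(21*1343 + (-17 + 77)*4) = 1/(28203 + 60*4) = 1/(28203 + 240) = 1/28443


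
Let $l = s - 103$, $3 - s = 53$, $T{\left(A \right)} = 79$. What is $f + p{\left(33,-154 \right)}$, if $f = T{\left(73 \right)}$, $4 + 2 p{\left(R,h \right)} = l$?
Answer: $\frac{1}{2} \approx 0.5$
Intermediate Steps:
$s = -50$ ($s = 3 - 53 = -50$)
$l = -153$ ($l = -50 - 103 = -153$)
$p{\left(R,h \right)} = - \frac{157}{2}$ ($p{\left(R,h \right)} = -2 + \frac{1}{2} \left(-153\right) = -2 - \frac{153}{2} = - \frac{157}{2}$)
$f = 79$
$f + p{\left(33,-154 \right)} = 79 - \frac{157}{2} = \frac{1}{2}$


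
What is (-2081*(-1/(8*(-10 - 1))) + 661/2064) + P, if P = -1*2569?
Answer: -58856203/22704 ≈ -2592.3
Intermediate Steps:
P = -2569
(-2081*(-1/(8*(-10 - 1))) + 661/2064) + P = (-2081*(-1/(8*(-10 - 1))) + 661/2064) - 2569 = (-2081/((-8*(-11))) + 661*(1/2064)) - 2569 = (-2081/88 + 661/2064) - 2569 = -529627/22704 - 2569 = -58856203/22704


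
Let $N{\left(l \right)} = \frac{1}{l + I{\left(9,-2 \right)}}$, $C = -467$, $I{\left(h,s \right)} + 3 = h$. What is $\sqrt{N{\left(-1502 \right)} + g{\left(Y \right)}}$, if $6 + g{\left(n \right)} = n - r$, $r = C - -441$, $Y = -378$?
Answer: $\frac{i \sqrt{200302806}}{748} \approx 18.921 i$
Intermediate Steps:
$I{\left(h,s \right)} = -3 + h$
$r = -26$ ($r = -467 - -441 = -467 + 441 = -26$)
$N{\left(l \right)} = \frac{1}{6 + l}$ ($N{\left(l \right)} = \frac{1}{l + \left(-3 + 9\right)} = \frac{1}{l + 6} = \frac{1}{6 + l}$)
$g{\left(n \right)} = 20 + n$ ($g{\left(n \right)} = -6 + \left(n - -26\right) = -6 + \left(n + 26\right) = -6 + \left(26 + n\right) = 20 + n$)
$\sqrt{N{\left(-1502 \right)} + g{\left(Y \right)}} = \sqrt{\frac{1}{6 - 1502} + \left(20 - 378\right)} = \sqrt{\frac{1}{-1496} - 358} = \sqrt{- \frac{1}{1496} - 358} = \sqrt{- \frac{535569}{1496}} = \frac{i \sqrt{200302806}}{748}$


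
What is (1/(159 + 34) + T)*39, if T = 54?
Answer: 406497/193 ≈ 2106.2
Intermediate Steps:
(1/(159 + 34) + T)*39 = (1/(159 + 34) + 54)*39 = (1/193 + 54)*39 = (10423/193)*39 = 406497/193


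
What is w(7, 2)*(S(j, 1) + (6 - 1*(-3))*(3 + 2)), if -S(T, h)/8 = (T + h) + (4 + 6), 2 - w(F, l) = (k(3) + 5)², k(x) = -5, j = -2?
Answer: -54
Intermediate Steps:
w(F, l) = 2 (w(F, l) = 2 - (-5 + 5)² = 2 - 1*0² = 2 - 1*0 = 2 + 0 = 2)
S(T, h) = -80 - 8*T - 8*h (S(T, h) = -8*((T + h) + (4 + 6)) = -8*((T + h) + 10) = -8*(10 + T + h) = -80 - 8*T - 8*h)
w(7, 2)*(S(j, 1) + (6 - 1*(-3))*(3 + 2)) = 2*((-80 - 8*(-2) - 8*1) + (6 - 1*(-3))*(3 + 2)) = 2*((-80 + 16 - 8) + (6 + 3)*5) = 2*(-72 + 9*5) = 2*(-72 + 45) = 2*(-27) = -54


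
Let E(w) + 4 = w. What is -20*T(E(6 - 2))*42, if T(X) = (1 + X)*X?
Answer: 0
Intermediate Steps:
E(w) = -4 + w
T(X) = X*(1 + X)
-20*T(E(6 - 2))*42 = -20*(-4 + (6 - 2))*(1 + (-4 + (6 - 2)))*42 = -20*(-4 + 4)*(1 + (-4 + 4))*42 = -0*(1 + 0)*42 = -0*42 = -20*0*42 = 0*42 = 0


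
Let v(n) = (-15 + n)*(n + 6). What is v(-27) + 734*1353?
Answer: 993984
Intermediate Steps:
v(n) = (-15 + n)*(6 + n)
v(-27) + 734*1353 = (-90 + (-27)**2 - 9*(-27)) + 734*1353 = (-90 + 729 + 243) + 993102 = 882 + 993102 = 993984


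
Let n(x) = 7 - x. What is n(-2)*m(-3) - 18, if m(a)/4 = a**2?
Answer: 306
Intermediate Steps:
m(a) = 4*a**2
n(-2)*m(-3) - 18 = (7 - 1*(-2))*(4*(-3)**2) - 18 = (7 + 2)*(4*9) - 18 = 9*36 - 18 = 324 - 18 = 306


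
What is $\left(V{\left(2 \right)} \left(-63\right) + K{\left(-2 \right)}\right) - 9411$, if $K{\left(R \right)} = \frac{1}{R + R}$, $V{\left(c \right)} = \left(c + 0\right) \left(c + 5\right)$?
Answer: $- \frac{41173}{4} \approx -10293.0$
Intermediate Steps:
$V{\left(c \right)} = c \left(5 + c\right)$
$K{\left(R \right)} = \frac{1}{2 R}$
$\left(V{\left(2 \right)} \left(-63\right) + K{\left(-2 \right)}\right) - 9411 = \left(2 \left(5 + 2\right) \left(-63\right) + \frac{1}{2 \left(-2\right)}\right) - 9411 = \left(2 \cdot 7 \left(-63\right) + \frac{1}{2} \left(- \frac{1}{2}\right)\right) - 9411 = \left(14 \left(-63\right) - \frac{1}{4}\right) - 9411 = \left(-882 - \frac{1}{4}\right) - 9411 = - \frac{3529}{4} - 9411 = - \frac{41173}{4}$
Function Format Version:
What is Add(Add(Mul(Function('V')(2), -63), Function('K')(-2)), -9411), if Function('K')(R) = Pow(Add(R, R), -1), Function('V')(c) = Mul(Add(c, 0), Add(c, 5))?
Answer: Rational(-41173, 4) ≈ -10293.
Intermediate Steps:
Function('V')(c) = Mul(c, Add(5, c))
Function('K')(R) = Mul(Rational(1, 2), Pow(R, -1)) (Function('K')(R) = Pow(Mul(2, R), -1) = Mul(Rational(1, 2), Pow(R, -1)))
Add(Add(Mul(Function('V')(2), -63), Function('K')(-2)), -9411) = Add(Add(Mul(Mul(2, Add(5, 2)), -63), Mul(Rational(1, 2), Pow(-2, -1))), -9411) = Add(Add(Mul(Mul(2, 7), -63), Mul(Rational(1, 2), Rational(-1, 2))), -9411) = Add(Add(Mul(14, -63), Rational(-1, 4)), -9411) = Add(Add(-882, Rational(-1, 4)), -9411) = Add(Rational(-3529, 4), -9411) = Rational(-41173, 4)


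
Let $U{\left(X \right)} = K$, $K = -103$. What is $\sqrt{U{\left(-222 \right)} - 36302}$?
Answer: $3 i \sqrt{4045} \approx 190.8 i$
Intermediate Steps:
$U{\left(X \right)} = -103$
$\sqrt{U{\left(-222 \right)} - 36302} = \sqrt{-103 - 36302} = \sqrt{-36405} = 3 i \sqrt{4045}$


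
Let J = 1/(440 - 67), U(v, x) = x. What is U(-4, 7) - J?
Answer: 2610/373 ≈ 6.9973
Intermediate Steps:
J = 1/373 ≈ 0.0026810
U(-4, 7) - J = 7 - 1*1/373 = 7 - 1/373 = 2610/373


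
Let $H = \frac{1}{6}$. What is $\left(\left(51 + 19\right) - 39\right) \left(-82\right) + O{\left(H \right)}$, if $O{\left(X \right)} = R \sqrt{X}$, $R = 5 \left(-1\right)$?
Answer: $-2542 - \frac{5 \sqrt{6}}{6} \approx -2544.0$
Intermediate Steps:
$R = -5$
$H = \frac{1}{6} \approx 0.16667$
$O{\left(X \right)} = - 5 \sqrt{X}$
$\left(\left(51 + 19\right) - 39\right) \left(-82\right) + O{\left(H \right)} = \left(\left(51 + 19\right) - 39\right) \left(-82\right) - \frac{5}{\sqrt{6}} = \left(70 - 39\right) \left(-82\right) - 5 \frac{\sqrt{6}}{6} = 31 \left(-82\right) - \frac{5 \sqrt{6}}{6} = -2542 - \frac{5 \sqrt{6}}{6}$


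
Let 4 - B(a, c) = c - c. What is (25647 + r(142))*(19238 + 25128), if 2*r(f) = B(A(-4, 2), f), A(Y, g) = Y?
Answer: 1137943534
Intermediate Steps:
B(a, c) = 4 (B(a, c) = 4 - (c - c) = 4 - 1*0 = 4 + 0 = 4)
r(f) = 2 (r(f) = (1/2)*4 = 2)
(25647 + r(142))*(19238 + 25128) = (25647 + 2)*(19238 + 25128) = 25649*44366 = 1137943534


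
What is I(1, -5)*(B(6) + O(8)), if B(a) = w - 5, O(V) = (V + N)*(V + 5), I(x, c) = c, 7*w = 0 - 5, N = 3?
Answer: -4805/7 ≈ -686.43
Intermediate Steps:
w = -5/7 (w = (0 - 5)/7 = (⅐)*(-5) = -5/7 ≈ -0.71429)
O(V) = (3 + V)*(5 + V) (O(V) = (V + 3)*(V + 5) = (3 + V)*(5 + V))
B(a) = -40/7 (B(a) = -5/7 - 5 = -40/7)
I(1, -5)*(B(6) + O(8)) = -5*(-40/7 + (15 + 8² + 8*8)) = -5*(-40/7 + (15 + 64 + 64)) = -5*(-40/7 + 143) = -5*961/7 = -4805/7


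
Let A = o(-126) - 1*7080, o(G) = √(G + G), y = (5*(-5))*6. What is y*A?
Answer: 1062000 - 900*I*√7 ≈ 1.062e+6 - 2381.2*I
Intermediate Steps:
y = -150 (y = -25*6 = -150)
o(G) = √2*√G (o(G) = √(2*G) = √2*√G)
A = -7080 + 6*I*√7 (A = √2*√(-126) - 1*7080 = √2*(3*I*√14) - 7080 = 6*I*√7 - 7080 = -7080 + 6*I*√7 ≈ -7080.0 + 15.875*I)
y*A = -150*(-7080 + 6*I*√7) = 1062000 - 900*I*√7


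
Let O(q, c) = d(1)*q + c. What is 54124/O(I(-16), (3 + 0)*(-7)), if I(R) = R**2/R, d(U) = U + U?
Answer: -54124/53 ≈ -1021.2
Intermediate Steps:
d(U) = 2*U
I(R) = R
O(q, c) = c + 2*q (O(q, c) = (2*1)*q + c = 2*q + c = c + 2*q)
54124/O(I(-16), (3 + 0)*(-7)) = 54124/((3 + 0)*(-7) + 2*(-16)) = 54124/(3*(-7) - 32) = 54124/(-21 - 32) = 54124/(-53) = 54124*(-1/53) = -54124/53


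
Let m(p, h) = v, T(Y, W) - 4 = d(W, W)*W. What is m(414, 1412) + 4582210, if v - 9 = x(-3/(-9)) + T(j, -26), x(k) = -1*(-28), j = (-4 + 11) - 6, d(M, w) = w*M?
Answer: 4564675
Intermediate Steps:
d(M, w) = M*w
j = 1 (j = 7 - 6 = 1)
T(Y, W) = 4 + W³ (T(Y, W) = 4 + (W*W)*W = 4 + W²*W = 4 + W³)
x(k) = 28
v = -17535 (v = 9 + (28 + (4 + (-26)³)) = 9 + (28 + (4 - 17576)) = 9 + (28 - 17572) = 9 - 17544 = -17535)
m(p, h) = -17535
m(414, 1412) + 4582210 = -17535 + 4582210 = 4564675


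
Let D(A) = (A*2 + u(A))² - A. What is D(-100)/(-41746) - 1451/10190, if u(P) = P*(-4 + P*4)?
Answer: -8233754596223/212695870 ≈ -38711.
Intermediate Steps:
u(P) = P*(-4 + 4*P)
D(A) = (2*A + 4*A*(-1 + A))² - A (D(A) = (A*2 + 4*A*(-1 + A))² - A = (2*A + 4*A*(-1 + A))² - A)
D(-100)/(-41746) - 1451/10190 = -100*(-1 + 4*(-100)*(-1 + 2*(-100))²)/(-41746) - 1451/10190 = -100*(-1 + 4*(-100)*(-1 - 200)²)*(-1/41746) - 1451*1/10190 = -100*(-1 + 4*(-100)*(-201)²)*(-1/41746) - 1451/10190 = -100*(-1 + 4*(-100)*40401)*(-1/41746) - 1451/10190 = -100*(-1 - 16160400)*(-1/41746) - 1451/10190 = -100*(-16160401)*(-1/41746) - 1451/10190 = 1616040100*(-1/41746) - 1451/10190 = -808020050/20873 - 1451/10190 = -8233754596223/212695870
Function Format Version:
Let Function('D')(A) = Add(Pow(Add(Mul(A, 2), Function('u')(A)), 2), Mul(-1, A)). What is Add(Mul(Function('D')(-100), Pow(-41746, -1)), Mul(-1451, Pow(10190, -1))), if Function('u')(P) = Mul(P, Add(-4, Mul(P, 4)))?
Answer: Rational(-8233754596223, 212695870) ≈ -38711.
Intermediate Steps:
Function('u')(P) = Mul(P, Add(-4, Mul(4, P)))
Function('D')(A) = Add(Pow(Add(Mul(2, A), Mul(4, A, Add(-1, A))), 2), Mul(-1, A)) (Function('D')(A) = Add(Pow(Add(Mul(A, 2), Mul(4, A, Add(-1, A))), 2), Mul(-1, A)) = Add(Pow(Add(Mul(2, A), Mul(4, A, Add(-1, A))), 2), Mul(-1, A)))
Add(Mul(Function('D')(-100), Pow(-41746, -1)), Mul(-1451, Pow(10190, -1))) = Add(Mul(Mul(-100, Add(-1, Mul(4, -100, Pow(Add(-1, Mul(2, -100)), 2)))), Pow(-41746, -1)), Mul(-1451, Pow(10190, -1))) = Add(Mul(Mul(-100, Add(-1, Mul(4, -100, Pow(Add(-1, -200), 2)))), Rational(-1, 41746)), Mul(-1451, Rational(1, 10190))) = Add(Mul(Mul(-100, Add(-1, Mul(4, -100, Pow(-201, 2)))), Rational(-1, 41746)), Rational(-1451, 10190)) = Add(Mul(Mul(-100, Add(-1, Mul(4, -100, 40401))), Rational(-1, 41746)), Rational(-1451, 10190)) = Add(Mul(Mul(-100, Add(-1, -16160400)), Rational(-1, 41746)), Rational(-1451, 10190)) = Add(Mul(Mul(-100, -16160401), Rational(-1, 41746)), Rational(-1451, 10190)) = Add(Mul(1616040100, Rational(-1, 41746)), Rational(-1451, 10190)) = Add(Rational(-808020050, 20873), Rational(-1451, 10190)) = Rational(-8233754596223, 212695870)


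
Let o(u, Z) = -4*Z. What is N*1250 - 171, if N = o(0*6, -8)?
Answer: 39829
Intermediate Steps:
N = 32 (N = -4*(-8) = 32)
N*1250 - 171 = 32*1250 - 171 = 40000 - 171 = 39829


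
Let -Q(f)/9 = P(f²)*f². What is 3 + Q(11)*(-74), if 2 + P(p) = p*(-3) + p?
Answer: -19662981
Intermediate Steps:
P(p) = -2 - 2*p (P(p) = -2 + (p*(-3) + p) = -2 + (-3*p + p) = -2 - 2*p)
Q(f) = -9*f²*(-2 - 2*f²) (Q(f) = -9*(-2 - 2*f²)*f² = -9*f²*(-2 - 2*f²))
3 + Q(11)*(-74) = 3 + (18*11²*(1 + 11²))*(-74) = 3 + (18*121*(1 + 121))*(-74) = 3 + (18*121*122)*(-74) = 3 + 265716*(-74) = 3 - 19662984 = -19662981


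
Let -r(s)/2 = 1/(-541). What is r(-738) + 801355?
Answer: 433533057/541 ≈ 8.0136e+5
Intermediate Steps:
r(s) = 2/541 (r(s) = -2/(-541) = -2*(-1/541) = 2/541)
r(-738) + 801355 = 2/541 + 801355 = 433533057/541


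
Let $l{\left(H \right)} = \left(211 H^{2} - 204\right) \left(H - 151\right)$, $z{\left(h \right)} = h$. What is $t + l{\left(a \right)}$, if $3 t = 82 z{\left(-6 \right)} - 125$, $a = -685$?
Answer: $- \frac{248307728285}{3} \approx -8.2769 \cdot 10^{10}$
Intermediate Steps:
$l{\left(H \right)} = \left(-204 + 211 H^{2}\right) \left(-151 + H\right)$
$t = - \frac{617}{3}$ ($t = \frac{82 \left(-6\right) - 125}{3} = \frac{-492 - 125}{3} = \frac{1}{3} \left(-617\right) = - \frac{617}{3} \approx -205.67$)
$t + l{\left(a \right)} = - \frac{617}{3} + \left(30804 - 31861 \left(-685\right)^{2} - -139740 + 211 \left(-685\right)^{3}\right) = - \frac{617}{3} + \left(30804 - 14949977725 + 139740 + 211 \left(-321419125\right)\right) = - \frac{617}{3} + \left(30804 - 14949977725 + 139740 - 67819435375\right) = - \frac{617}{3} - 82769242556 = - \frac{248307728285}{3}$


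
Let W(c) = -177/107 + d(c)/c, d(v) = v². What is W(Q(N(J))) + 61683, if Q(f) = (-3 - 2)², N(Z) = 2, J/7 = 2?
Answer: 6602579/107 ≈ 61706.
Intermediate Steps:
J = 14 (J = 7*2 = 14)
Q(f) = 25 (Q(f) = (-5)² = 25)
W(c) = -177/107 + c (W(c) = -177/107 + c²/c = -177*1/107 + c = -177/107 + c)
W(Q(N(J))) + 61683 = (-177/107 + 25) + 61683 = 2498/107 + 61683 = 6602579/107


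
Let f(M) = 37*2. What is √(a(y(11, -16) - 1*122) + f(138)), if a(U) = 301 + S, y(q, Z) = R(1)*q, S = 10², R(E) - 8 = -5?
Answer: 5*√19 ≈ 21.794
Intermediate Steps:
R(E) = 3 (R(E) = 8 - 5 = 3)
S = 100
y(q, Z) = 3*q
f(M) = 74
a(U) = 401 (a(U) = 301 + 100 = 401)
√(a(y(11, -16) - 1*122) + f(138)) = √(401 + 74) = √475 = 5*√19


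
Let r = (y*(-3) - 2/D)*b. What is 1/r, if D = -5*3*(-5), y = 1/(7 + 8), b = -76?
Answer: 75/1292 ≈ 0.058050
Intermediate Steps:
y = 1/15 ≈ 0.066667
D = 75 (D = -15*(-5) = 75)
r = 1292/75 (r = ((1/15)*(-3) - 2/75)*(-76) = (-⅕ - 2*1/75)*(-76) = (-⅕ - 2/75)*(-76) = -17/75*(-76) = 1292/75 ≈ 17.227)
1/r = 1/(1292/75) = 75/1292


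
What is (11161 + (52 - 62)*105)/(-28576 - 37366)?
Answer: -10111/65942 ≈ -0.15333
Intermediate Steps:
(11161 + (52 - 62)*105)/(-28576 - 37366) = (11161 - 10*105)/(-65942) = (11161 - 1050)*(-1/65942) = 10111*(-1/65942) = -10111/65942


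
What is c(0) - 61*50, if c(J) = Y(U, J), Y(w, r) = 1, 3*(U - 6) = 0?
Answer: -3049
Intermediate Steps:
U = 6 (U = 6 + (⅓)*0 = 6 + 0 = 6)
c(J) = 1
c(0) - 61*50 = 1 - 61*50 = 1 - 3050 = -3049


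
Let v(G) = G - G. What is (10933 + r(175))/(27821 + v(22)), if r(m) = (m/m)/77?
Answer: 841842/2142217 ≈ 0.39298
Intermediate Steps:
v(G) = 0
r(m) = 1/77 (r(m) = 1*(1/77) = 1/77)
(10933 + r(175))/(27821 + v(22)) = (10933 + 1/77)/(27821 + 0) = (841842/77)/27821 = (841842/77)*(1/27821) = 841842/2142217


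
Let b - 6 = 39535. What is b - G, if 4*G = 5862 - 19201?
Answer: 171503/4 ≈ 42876.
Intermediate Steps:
b = 39541 (b = 6 + 39535 = 39541)
G = -13339/4 (G = (5862 - 19201)/4 = (¼)*(-13339) = -13339/4 ≈ -3334.8)
b - G = 39541 - 1*(-13339/4) = 39541 + 13339/4 = 171503/4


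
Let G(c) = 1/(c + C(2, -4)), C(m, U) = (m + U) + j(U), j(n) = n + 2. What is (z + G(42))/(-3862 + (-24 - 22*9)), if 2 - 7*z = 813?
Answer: 30811/1086344 ≈ 0.028362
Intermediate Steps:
z = -811/7 (z = 2/7 - 1/7*813 = 2/7 - 813/7 = -811/7 ≈ -115.86)
j(n) = 2 + n
C(m, U) = 2 + m + 2*U (C(m, U) = (m + U) + (2 + U) = (U + m) + (2 + U) = 2 + m + 2*U)
G(c) = 1/(-4 + c) (G(c) = 1/(c + (2 + 2 + 2*(-4))) = 1/(c + (2 + 2 - 8)) = 1/(c - 4) = 1/(-4 + c))
(z + G(42))/(-3862 + (-24 - 22*9)) = (-811/7 + 1/(-4 + 42))/(-3862 + (-24 - 22*9)) = (-811/7 + 1/38)/(-3862 + (-24 - 198)) = (-811/7 + 1/38)/(-3862 - 222) = -30811/266/(-4084) = -30811/266*(-1/4084) = 30811/1086344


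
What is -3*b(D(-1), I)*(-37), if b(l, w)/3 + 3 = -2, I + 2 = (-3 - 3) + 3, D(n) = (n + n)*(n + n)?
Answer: -1665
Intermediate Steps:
D(n) = 4*n² (D(n) = (2*n)*(2*n) = 4*n²)
I = -5 (I = -2 + ((-3 - 3) + 3) = -2 + (-6 + 3) = -2 - 3 = -5)
b(l, w) = -15 (b(l, w) = -9 + 3*(-2) = -9 - 6 = -15)
-3*b(D(-1), I)*(-37) = -3*(-15)*(-37) = 45*(-37) = -1665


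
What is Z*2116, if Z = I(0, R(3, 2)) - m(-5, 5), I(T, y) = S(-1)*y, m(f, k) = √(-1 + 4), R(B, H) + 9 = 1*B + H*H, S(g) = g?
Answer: 4232 - 2116*√3 ≈ 566.98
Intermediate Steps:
R(B, H) = -9 + B + H² (R(B, H) = -9 + (1*B + H*H) = -9 + (B + H²) = -9 + B + H²)
m(f, k) = √3
I(T, y) = -y
Z = 2 - √3 (Z = -(-9 + 3 + 2²) - √3 = -(-9 + 3 + 4) - √3 = -1*(-2) - √3 = 2 - √3 ≈ 0.26795)
Z*2116 = (2 - √3)*2116 = 4232 - 2116*√3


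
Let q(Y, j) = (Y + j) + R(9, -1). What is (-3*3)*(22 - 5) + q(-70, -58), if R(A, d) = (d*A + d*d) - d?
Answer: -288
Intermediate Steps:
R(A, d) = d² - d + A*d (R(A, d) = (A*d + d²) - d = (d² + A*d) - d = d² - d + A*d)
q(Y, j) = -7 + Y + j (q(Y, j) = (Y + j) - (-1 + 9 - 1) = (Y + j) - 1*7 = (Y + j) - 7 = -7 + Y + j)
(-3*3)*(22 - 5) + q(-70, -58) = (-3*3)*(22 - 5) + (-7 - 70 - 58) = -9*17 - 135 = -153 - 135 = -288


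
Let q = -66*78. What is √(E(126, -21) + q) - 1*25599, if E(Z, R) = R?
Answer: -25599 + I*√5169 ≈ -25599.0 + 71.896*I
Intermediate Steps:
q = -5148
√(E(126, -21) + q) - 1*25599 = √(-21 - 5148) - 1*25599 = √(-5169) - 25599 = I*√5169 - 25599 = -25599 + I*√5169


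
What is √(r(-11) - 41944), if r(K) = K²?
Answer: 3*I*√4647 ≈ 204.51*I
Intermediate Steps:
√(r(-11) - 41944) = √((-11)² - 41944) = √(121 - 41944) = √(-41823) = 3*I*√4647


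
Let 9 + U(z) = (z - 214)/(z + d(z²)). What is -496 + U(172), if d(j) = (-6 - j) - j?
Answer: -14897984/29501 ≈ -505.00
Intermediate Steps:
d(j) = -6 - 2*j
U(z) = -9 + (-214 + z)/(-6 + z - 2*z²) (U(z) = -9 + (z - 214)/(z + (-6 - 2*z²)) = -9 + (-214 + z)/(-6 + z - 2*z²))
-496 + U(172) = -496 + 2*(80 - 9*172² + 4*172)/(6 - 1*172 + 2*172²) = -496 + 2*(80 - 9*29584 + 688)/(6 - 172 + 2*29584) = -496 + 2*(80 - 266256 + 688)/(6 - 172 + 59168) = -496 + 2*(-265488)/59002 = -496 + 2*(1/59002)*(-265488) = -496 - 265488/29501 = -14897984/29501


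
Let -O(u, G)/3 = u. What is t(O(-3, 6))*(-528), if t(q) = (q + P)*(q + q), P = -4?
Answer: -47520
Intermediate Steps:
O(u, G) = -3*u
t(q) = 2*q*(-4 + q) (t(q) = (q - 4)*(q + q) = (-4 + q)*(2*q) = 2*q*(-4 + q))
t(O(-3, 6))*(-528) = (2*(-3*(-3))*(-4 - 3*(-3)))*(-528) = (2*9*(-4 + 9))*(-528) = (2*9*5)*(-528) = 90*(-528) = -47520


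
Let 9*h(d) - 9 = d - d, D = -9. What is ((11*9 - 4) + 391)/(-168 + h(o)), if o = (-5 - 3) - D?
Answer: -486/167 ≈ -2.9102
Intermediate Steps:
o = 1 (o = (-5 - 3) - 1*(-9) = -8 + 9 = 1)
h(d) = 1 (h(d) = 1 + (d - d)/9 = 1 + (⅑)*0 = 1 + 0 = 1)
((11*9 - 4) + 391)/(-168 + h(o)) = ((11*9 - 4) + 391)/(-168 + 1) = ((99 - 4) + 391)/(-167) = (95 + 391)*(-1/167) = 486*(-1/167) = -486/167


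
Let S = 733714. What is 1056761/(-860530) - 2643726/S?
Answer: -1525182937567/315691454210 ≈ -4.8312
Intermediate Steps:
1056761/(-860530) - 2643726/S = 1056761/(-860530) - 2643726/733714 = 1056761*(-1/860530) - 2643726*1/733714 = -1056761/860530 - 1321863/366857 = -1525182937567/315691454210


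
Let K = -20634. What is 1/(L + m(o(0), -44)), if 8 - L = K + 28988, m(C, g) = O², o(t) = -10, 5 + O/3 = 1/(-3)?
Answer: -1/8090 ≈ -0.00012361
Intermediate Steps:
O = -16 (O = -15 + 3*(1/(-3)) = -15 + 3*(1*(-⅓)) = -15 + 3*(-⅓) = -15 - 1 = -16)
m(C, g) = 256 (m(C, g) = (-16)² = 256)
L = -8346 (L = 8 - (-20634 + 28988) = 8 - 1*8354 = 8 - 8354 = -8346)
1/(L + m(o(0), -44)) = 1/(-8346 + 256) = 1/(-8090) = -1/8090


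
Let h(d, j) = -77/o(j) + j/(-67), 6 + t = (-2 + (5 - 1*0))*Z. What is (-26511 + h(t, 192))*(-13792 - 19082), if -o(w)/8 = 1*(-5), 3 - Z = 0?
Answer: 1168051337403/1340 ≈ 8.7168e+8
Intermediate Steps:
Z = 3 (Z = 3 - 1*0 = 3 + 0 = 3)
t = 3 (t = -6 + (-2 + (5 - 1*0))*3 = -6 + (-2 + (5 + 0))*3 = -6 + (-2 + 5)*3 = -6 + 3*3 = -6 + 9 = 3)
o(w) = 40 (o(w) = -8*(-5) = 40)
h(d, j) = -77/40 - j/67 (h(d, j) = -77/40 + j/(-67) = -77*1/40 + j*(-1/67) = -77/40 - j/67)
(-26511 + h(t, 192))*(-13792 - 19082) = (-26511 + (-77/40 - 1/67*192))*(-13792 - 19082) = (-26511 + (-77/40 - 192/67))*(-32874) = (-26511 - 12839/2680)*(-32874) = -71062319/2680*(-32874) = 1168051337403/1340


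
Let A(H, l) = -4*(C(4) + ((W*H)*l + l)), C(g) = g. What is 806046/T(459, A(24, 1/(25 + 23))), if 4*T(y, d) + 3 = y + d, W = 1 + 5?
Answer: 38690208/5135 ≈ 7534.6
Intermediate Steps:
W = 6
A(H, l) = -16 - 4*l - 24*H*l (A(H, l) = -4*(4 + ((6*H)*l + l)) = -4*(4 + (6*H*l + l)) = -4*(4 + (l + 6*H*l)) = -4*(4 + l + 6*H*l) = -16 - 4*l - 24*H*l)
T(y, d) = -¾ + d/4 + y/4 (T(y, d) = -¾ + (y + d)/4 = -¾ + (d + y)/4 = -¾ + (d/4 + y/4) = -¾ + d/4 + y/4)
806046/T(459, A(24, 1/(25 + 23))) = 806046/(-¾ + (-16 - 4/(25 + 23) - 24*24/(25 + 23))/4 + (¼)*459) = 806046/(-¾ + (-16 - 4/48 - 24*24/48)/4 + 459/4) = 806046/(-¾ + (-16 - 4*1/48 - 24*24*1/48)/4 + 459/4) = 806046/(-¾ + (-16 - 1/12 - 12)/4 + 459/4) = 806046/(-¾ + (¼)*(-337/12) + 459/4) = 806046/(-¾ - 337/48 + 459/4) = 806046/(5135/48) = 806046*(48/5135) = 38690208/5135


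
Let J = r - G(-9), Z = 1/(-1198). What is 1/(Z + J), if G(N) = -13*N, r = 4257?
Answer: 1198/4959719 ≈ 0.00024155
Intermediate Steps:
Z = -1/1198 ≈ -0.00083472
J = 4140 (J = 4257 - (-13)*(-9) = 4257 - 1*117 = 4257 - 117 = 4140)
1/(Z + J) = 1/(-1/1198 + 4140) = 1/(4959719/1198) = 1198/4959719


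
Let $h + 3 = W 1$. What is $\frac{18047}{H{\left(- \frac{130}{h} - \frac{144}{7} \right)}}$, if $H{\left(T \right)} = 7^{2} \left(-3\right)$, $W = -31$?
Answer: $- \frac{18047}{147} \approx -122.77$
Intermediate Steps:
$h = -34$ ($h = -3 - 31 = -34$)
$H{\left(T \right)} = -147$ ($H{\left(T \right)} = 49 \left(-3\right) = -147$)
$\frac{18047}{H{\left(- \frac{130}{h} - \frac{144}{7} \right)}} = \frac{18047}{-147} = 18047 \left(- \frac{1}{147}\right) = - \frac{18047}{147}$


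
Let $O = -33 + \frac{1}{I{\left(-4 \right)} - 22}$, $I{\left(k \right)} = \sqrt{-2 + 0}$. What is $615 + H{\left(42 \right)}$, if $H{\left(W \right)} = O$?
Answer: $\frac{141415}{243} - \frac{i \sqrt{2}}{486} \approx 581.96 - 0.0029099 i$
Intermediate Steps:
$I{\left(k \right)} = i \sqrt{2}$ ($I{\left(k \right)} = \sqrt{-2} = i \sqrt{2}$)
$O = -33 + \frac{1}{-22 + i \sqrt{2}}$ ($O = -33 + \frac{1}{i \sqrt{2} - 22} = -33 + \frac{1}{-22 + i \sqrt{2}} \approx -33.045 - 0.0029099 i$)
$H{\left(W \right)} = - \frac{8030}{243} - \frac{i \sqrt{2}}{486}$
$615 + H{\left(42 \right)} = 615 - \left(\frac{8030}{243} + \frac{i \sqrt{2}}{486}\right) = \frac{141415}{243} - \frac{i \sqrt{2}}{486}$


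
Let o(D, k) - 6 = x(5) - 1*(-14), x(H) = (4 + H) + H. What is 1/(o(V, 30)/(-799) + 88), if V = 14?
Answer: 47/4134 ≈ 0.011369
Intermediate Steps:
x(H) = 4 + 2*H
o(D, k) = 34 (o(D, k) = 6 + ((4 + 2*5) - 1*(-14)) = 6 + ((4 + 10) + 14) = 6 + (14 + 14) = 6 + 28 = 34)
1/(o(V, 30)/(-799) + 88) = 1/(34/(-799) + 88) = 1/(34*(-1/799) + 88) = 1/(-2/47 + 88) = 1/(4134/47) = 47/4134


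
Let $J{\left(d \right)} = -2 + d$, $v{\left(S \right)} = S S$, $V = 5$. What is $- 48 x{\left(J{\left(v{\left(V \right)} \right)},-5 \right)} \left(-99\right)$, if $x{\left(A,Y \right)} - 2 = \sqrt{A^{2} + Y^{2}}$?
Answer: $9504 + 4752 \sqrt{554} \approx 1.2135 \cdot 10^{5}$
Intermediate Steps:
$v{\left(S \right)} = S^{2}$
$x{\left(A,Y \right)} = 2 + \sqrt{A^{2} + Y^{2}}$
$- 48 x{\left(J{\left(v{\left(V \right)} \right)},-5 \right)} \left(-99\right) = - 48 \left(2 + \sqrt{\left(-2 + 5^{2}\right)^{2} + \left(-5\right)^{2}}\right) \left(-99\right) = - 48 \left(2 + \sqrt{\left(-2 + 25\right)^{2} + 25}\right) \left(-99\right) = - 48 \left(2 + \sqrt{23^{2} + 25}\right) \left(-99\right) = - 48 \left(2 + \sqrt{529 + 25}\right) \left(-99\right) = - 48 \left(2 + \sqrt{554}\right) \left(-99\right) = \left(-96 - 48 \sqrt{554}\right) \left(-99\right) = 9504 + 4752 \sqrt{554}$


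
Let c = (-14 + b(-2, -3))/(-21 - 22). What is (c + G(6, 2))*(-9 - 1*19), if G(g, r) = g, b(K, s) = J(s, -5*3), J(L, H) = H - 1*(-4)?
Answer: -7924/43 ≈ -184.28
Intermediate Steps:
J(L, H) = 4 + H (J(L, H) = H + 4 = 4 + H)
b(K, s) = -11 (b(K, s) = 4 - 5*3 = 4 - 15 = -11)
c = 25/43 (c = (-14 - 11)/(-21 - 22) = -25/(-43) = -25*(-1/43) = 25/43 ≈ 0.58140)
(c + G(6, 2))*(-9 - 1*19) = (25/43 + 6)*(-9 - 1*19) = 283*(-9 - 19)/43 = (283/43)*(-28) = -7924/43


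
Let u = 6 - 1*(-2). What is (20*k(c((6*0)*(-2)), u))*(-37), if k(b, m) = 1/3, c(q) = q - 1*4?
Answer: -740/3 ≈ -246.67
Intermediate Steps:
u = 8 (u = 6 + 2 = 8)
c(q) = -4 + q (c(q) = q - 4 = -4 + q)
k(b, m) = 1/3
(20*k(c((6*0)*(-2)), u))*(-37) = (20*(1/3))*(-37) = (20/3)*(-37) = -740/3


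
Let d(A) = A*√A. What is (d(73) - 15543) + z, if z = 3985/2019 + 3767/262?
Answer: -8213255411/528978 + 73*√73 ≈ -14903.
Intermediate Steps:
d(A) = A^(3/2)
z = 8649643/528978 (z = 3985*(1/2019) + 3767*(1/262) = 3985/2019 + 3767/262 = 8649643/528978 ≈ 16.352)
(d(73) - 15543) + z = (73^(3/2) - 15543) + 8649643/528978 = (73*√73 - 15543) + 8649643/528978 = (-15543 + 73*√73) + 8649643/528978 = -8213255411/528978 + 73*√73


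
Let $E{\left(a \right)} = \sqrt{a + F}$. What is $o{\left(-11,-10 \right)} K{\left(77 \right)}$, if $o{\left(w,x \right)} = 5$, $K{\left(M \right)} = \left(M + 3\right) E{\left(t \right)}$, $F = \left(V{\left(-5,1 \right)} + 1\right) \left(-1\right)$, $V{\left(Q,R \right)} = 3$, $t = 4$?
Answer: $0$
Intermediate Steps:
$F = -4$ ($F = \left(3 + 1\right) \left(-1\right) = 4 \left(-1\right) = -4$)
$E{\left(a \right)} = \sqrt{-4 + a}$ ($E{\left(a \right)} = \sqrt{a - 4} = \sqrt{-4 + a}$)
$K{\left(M \right)} = 0$ ($K{\left(M \right)} = \left(M + 3\right) \sqrt{-4 + 4} = \left(3 + M\right) \sqrt{0} = \left(3 + M\right) 0 = 0$)
$o{\left(-11,-10 \right)} K{\left(77 \right)} = 5 \cdot 0 = 0$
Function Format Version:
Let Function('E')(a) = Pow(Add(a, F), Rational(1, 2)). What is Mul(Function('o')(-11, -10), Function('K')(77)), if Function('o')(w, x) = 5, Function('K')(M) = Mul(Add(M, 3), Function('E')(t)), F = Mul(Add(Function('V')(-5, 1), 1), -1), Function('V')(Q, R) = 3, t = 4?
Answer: 0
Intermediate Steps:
F = -4 (F = Mul(Add(3, 1), -1) = Mul(4, -1) = -4)
Function('E')(a) = Pow(Add(-4, a), Rational(1, 2)) (Function('E')(a) = Pow(Add(a, -4), Rational(1, 2)) = Pow(Add(-4, a), Rational(1, 2)))
Function('K')(M) = 0 (Function('K')(M) = Mul(Add(M, 3), Pow(Add(-4, 4), Rational(1, 2))) = Mul(Add(3, M), Pow(0, Rational(1, 2))) = Mul(Add(3, M), 0) = 0)
Mul(Function('o')(-11, -10), Function('K')(77)) = Mul(5, 0) = 0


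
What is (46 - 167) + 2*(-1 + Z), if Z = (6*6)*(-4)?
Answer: -411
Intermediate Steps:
Z = -144 (Z = 36*(-4) = -144)
(46 - 167) + 2*(-1 + Z) = (46 - 167) + 2*(-1 - 144) = -121 + 2*(-145) = -121 - 290 = -411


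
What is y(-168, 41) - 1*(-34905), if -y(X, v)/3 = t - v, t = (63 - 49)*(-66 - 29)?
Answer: 39018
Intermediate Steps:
t = -1330 (t = 14*(-95) = -1330)
y(X, v) = 3990 + 3*v (y(X, v) = -3*(-1330 - v) = 3990 + 3*v)
y(-168, 41) - 1*(-34905) = (3990 + 3*41) - 1*(-34905) = (3990 + 123) + 34905 = 4113 + 34905 = 39018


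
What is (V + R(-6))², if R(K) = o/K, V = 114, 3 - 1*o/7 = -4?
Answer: 403225/36 ≈ 11201.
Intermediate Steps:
o = 49 (o = 21 - 7*(-4) = 21 + 28 = 49)
R(K) = 49/K
(V + R(-6))² = (114 + 49/(-6))² = (114 + 49*(-⅙))² = (114 - 49/6)² = (635/6)² = 403225/36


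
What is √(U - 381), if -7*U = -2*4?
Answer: I*√18613/7 ≈ 19.49*I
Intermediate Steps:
U = 8/7 (U = -(-2)*4/7 = -⅐*(-8) = 8/7 ≈ 1.1429)
√(U - 381) = √(8/7 - 381) = √(-2659/7) = I*√18613/7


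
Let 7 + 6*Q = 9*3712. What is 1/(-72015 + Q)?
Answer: -6/398689 ≈ -1.5049e-5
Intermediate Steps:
Q = 33401/6 (Q = -7/6 + (9*3712)/6 = -7/6 + (⅙)*33408 = -7/6 + 5568 = 33401/6 ≈ 5566.8)
1/(-72015 + Q) = 1/(-72015 + 33401/6) = 1/(-398689/6) = -6/398689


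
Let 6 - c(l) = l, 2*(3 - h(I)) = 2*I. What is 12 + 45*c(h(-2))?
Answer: 57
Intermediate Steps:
h(I) = 3 - I
c(l) = 6 - l
12 + 45*c(h(-2)) = 12 + 45*(6 - (3 - 1*(-2))) = 12 + 45*(6 - (3 + 2)) = 12 + 45*(6 - 1*5) = 12 + 45*(6 - 5) = 12 + 45*1 = 12 + 45 = 57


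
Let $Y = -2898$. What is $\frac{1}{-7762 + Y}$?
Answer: $- \frac{1}{10660} \approx -9.3809 \cdot 10^{-5}$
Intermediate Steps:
$\frac{1}{-7762 + Y} = \frac{1}{-7762 - 2898} = \frac{1}{-10660} = - \frac{1}{10660}$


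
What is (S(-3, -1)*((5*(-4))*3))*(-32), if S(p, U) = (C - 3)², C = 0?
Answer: 17280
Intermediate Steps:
S(p, U) = 9 (S(p, U) = (0 - 3)² = (-3)² = 9)
(S(-3, -1)*((5*(-4))*3))*(-32) = (9*((5*(-4))*3))*(-32) = (9*(-20*3))*(-32) = (9*(-60))*(-32) = -540*(-32) = 17280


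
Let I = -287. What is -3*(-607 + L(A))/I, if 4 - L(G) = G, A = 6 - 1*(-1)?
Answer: -1830/287 ≈ -6.3763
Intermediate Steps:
A = 7 (A = 6 + 1 = 7)
L(G) = 4 - G
-3*(-607 + L(A))/I = -3*(-607 + (4 - 1*7))/(-287) = -3*(-607 + (4 - 7))*(-1)/287 = -3*(-607 - 3)*(-1)/287 = -(-1830)*(-1)/287 = -3*610/287 = -1830/287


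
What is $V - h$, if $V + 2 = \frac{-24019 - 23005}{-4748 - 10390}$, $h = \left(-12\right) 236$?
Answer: $\frac{21443782}{7569} \approx 2833.1$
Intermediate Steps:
$h = -2832$
$V = \frac{8374}{7569}$ ($V = -2 + \frac{-24019 - 23005}{-4748 - 10390} = -2 - \frac{47024}{-15138} = -2 - - \frac{23512}{7569} = -2 + \frac{23512}{7569} = \frac{8374}{7569} \approx 1.1064$)
$V - h = \frac{8374}{7569} - -2832 = \frac{8374}{7569} + 2832 = \frac{21443782}{7569}$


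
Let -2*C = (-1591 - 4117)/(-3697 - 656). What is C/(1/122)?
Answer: -348188/4353 ≈ -79.988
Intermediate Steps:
C = -2854/4353 (C = -(-1591 - 4117)/(2*(-3697 - 656)) = -(-2854)/(-4353) = -(-2854)*(-1)/4353 = -1/2*5708/4353 = -2854/4353 ≈ -0.65564)
C/(1/122) = -2854/(4353*(1/122)) = -2854/(4353*1/122) = -2854/4353*122 = -348188/4353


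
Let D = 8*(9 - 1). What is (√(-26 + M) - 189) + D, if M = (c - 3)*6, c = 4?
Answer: -125 + 2*I*√5 ≈ -125.0 + 4.4721*I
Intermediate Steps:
M = 6 (M = (4 - 3)*6 = 1*6 = 6)
D = 64 (D = 8*8 = 64)
(√(-26 + M) - 189) + D = (√(-26 + 6) - 189) + 64 = (√(-20) - 189) + 64 = (2*I*√5 - 189) + 64 = (-189 + 2*I*√5) + 64 = -125 + 2*I*√5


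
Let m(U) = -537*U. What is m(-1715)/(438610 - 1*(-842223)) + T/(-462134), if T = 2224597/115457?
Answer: 49136183039712989/68340900756803254 ≈ 0.71899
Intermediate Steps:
T = 2224597/115457 (T = 2224597*(1/115457) = 2224597/115457 ≈ 19.268)
m(-1715)/(438610 - 1*(-842223)) + T/(-462134) = (-537*(-1715))/(438610 - 1*(-842223)) + (2224597/115457)/(-462134) = 920955/(438610 + 842223) + (2224597/115457)*(-1/462134) = 920955/1280833 - 2224597/53356605238 = 49136183039712989/68340900756803254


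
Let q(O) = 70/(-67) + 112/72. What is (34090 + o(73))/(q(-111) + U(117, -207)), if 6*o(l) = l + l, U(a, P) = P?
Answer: -20570943/124513 ≈ -165.21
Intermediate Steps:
o(l) = l/3 (o(l) = (l + l)/6 = (2*l)/6 = l/3)
q(O) = 308/603 (q(O) = 70*(-1/67) + 112*(1/72) = -70/67 + 14/9 = 308/603)
(34090 + o(73))/(q(-111) + U(117, -207)) = (34090 + (⅓)*73)/(308/603 - 207) = (34090 + 73/3)/(-124513/603) = (102343/3)*(-603/124513) = -20570943/124513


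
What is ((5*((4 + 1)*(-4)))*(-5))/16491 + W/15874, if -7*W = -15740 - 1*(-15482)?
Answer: 29906839/916223469 ≈ 0.032641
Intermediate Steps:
W = 258/7 (W = -(-15740 - 1*(-15482))/7 = -(-15740 + 15482)/7 = -⅐*(-258) = 258/7 ≈ 36.857)
((5*((4 + 1)*(-4)))*(-5))/16491 + W/15874 = ((5*((4 + 1)*(-4)))*(-5))/16491 + (258/7)/15874 = ((5*(5*(-4)))*(-5))*(1/16491) + (258/7)*(1/15874) = ((5*(-20))*(-5))*(1/16491) + 129/55559 = -100*(-5)*(1/16491) + 129/55559 = 500*(1/16491) + 129/55559 = 500/16491 + 129/55559 = 29906839/916223469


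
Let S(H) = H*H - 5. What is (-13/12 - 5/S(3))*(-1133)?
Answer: 7931/3 ≈ 2643.7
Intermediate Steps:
S(H) = -5 + H² (S(H) = H² - 5 = -5 + H²)
(-13/12 - 5/S(3))*(-1133) = (-13/12 - 5/(-5 + 3²))*(-1133) = (-13*1/12 - 5/(-5 + 9))*(-1133) = (-13/12 - 5/4)*(-1133) = -7/3*(-1133) = 7931/3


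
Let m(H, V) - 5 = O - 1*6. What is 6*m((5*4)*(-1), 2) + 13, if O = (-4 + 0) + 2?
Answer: -5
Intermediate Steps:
O = -2 (O = -4 + 2 = -2)
m(H, V) = -3 (m(H, V) = 5 + (-2 - 1*6) = 5 + (-2 - 6) = 5 - 8 = -3)
6*m((5*4)*(-1), 2) + 13 = 6*(-3) + 13 = -18 + 13 = -5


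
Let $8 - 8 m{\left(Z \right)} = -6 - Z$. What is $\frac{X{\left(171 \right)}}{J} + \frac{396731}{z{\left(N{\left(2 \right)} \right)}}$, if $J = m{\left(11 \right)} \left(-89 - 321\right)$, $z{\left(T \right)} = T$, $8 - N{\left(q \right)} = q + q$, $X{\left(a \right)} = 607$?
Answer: $\frac{2033236663}{20500} \approx 99182.0$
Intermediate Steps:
$m{\left(Z \right)} = \frac{7}{4} + \frac{Z}{8}$ ($m{\left(Z \right)} = 1 - \frac{-6 - Z}{8} = 1 + \left(\frac{3}{4} + \frac{Z}{8}\right) = \frac{7}{4} + \frac{Z}{8}$)
$N{\left(q \right)} = 8 - 2 q$ ($N{\left(q \right)} = 8 - \left(q + q\right) = 8 - 2 q$)
$J = - \frac{5125}{4}$ ($J = \left(\frac{7}{4} + \frac{1}{8} \cdot 11\right) \left(-89 - 321\right) = \left(\frac{7}{4} + \frac{11}{8}\right) \left(-410\right) = \frac{25}{8} \left(-410\right) = - \frac{5125}{4} \approx -1281.3$)
$\frac{X{\left(171 \right)}}{J} + \frac{396731}{z{\left(N{\left(2 \right)} \right)}} = \frac{607}{- \frac{5125}{4}} + \frac{396731}{8 - 4} = 607 \left(- \frac{4}{5125}\right) + \frac{396731}{8 - 4} = - \frac{2428}{5125} + \frac{396731}{4} = \frac{2033236663}{20500}$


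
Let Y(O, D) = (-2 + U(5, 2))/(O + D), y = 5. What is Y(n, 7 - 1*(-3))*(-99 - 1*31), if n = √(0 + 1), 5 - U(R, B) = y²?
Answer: 260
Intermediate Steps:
U(R, B) = -20 (U(R, B) = 5 - 1*5² = 5 - 1*25 = 5 - 25 = -20)
n = 1 (n = √1 = 1)
Y(O, D) = -22/(D + O) (Y(O, D) = (-2 - 20)/(O + D) = -22/(D + O))
Y(n, 7 - 1*(-3))*(-99 - 1*31) = (-22/((7 - 1*(-3)) + 1))*(-99 - 1*31) = (-22/((7 + 3) + 1))*(-99 - 31) = -22/(10 + 1)*(-130) = -22/11*(-130) = -22*1/11*(-130) = -2*(-130) = 260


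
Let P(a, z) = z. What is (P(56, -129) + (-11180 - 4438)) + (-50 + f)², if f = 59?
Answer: -15666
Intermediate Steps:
(P(56, -129) + (-11180 - 4438)) + (-50 + f)² = (-129 + (-11180 - 4438)) + (-50 + 59)² = (-129 - 15618) + 9² = -15747 + 81 = -15666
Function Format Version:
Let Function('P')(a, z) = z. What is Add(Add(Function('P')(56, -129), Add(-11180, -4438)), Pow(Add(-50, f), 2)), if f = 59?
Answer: -15666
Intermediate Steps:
Add(Add(Function('P')(56, -129), Add(-11180, -4438)), Pow(Add(-50, f), 2)) = Add(Add(-129, Add(-11180, -4438)), Pow(Add(-50, 59), 2)) = Add(Add(-129, -15618), Pow(9, 2)) = Add(-15747, 81) = -15666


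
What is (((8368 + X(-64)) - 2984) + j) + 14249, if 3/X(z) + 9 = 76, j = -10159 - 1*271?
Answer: 616604/67 ≈ 9203.0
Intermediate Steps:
j = -10430 (j = -10159 - 271 = -10430)
X(z) = 3/67 (X(z) = 3/(-9 + 76) = 3/67)
(((8368 + X(-64)) - 2984) + j) + 14249 = (((8368 + 3/67) - 2984) - 10430) + 14249 = ((560659/67 - 2984) - 10430) + 14249 = (360731/67 - 10430) + 14249 = -338079/67 + 14249 = 616604/67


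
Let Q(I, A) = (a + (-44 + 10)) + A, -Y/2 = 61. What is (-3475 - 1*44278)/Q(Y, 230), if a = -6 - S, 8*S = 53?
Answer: -382024/1467 ≈ -260.41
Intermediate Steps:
S = 53/8 (S = (⅛)*53 = 53/8 ≈ 6.6250)
Y = -122 (Y = -2*61 = -122)
a = -101/8 (a = -6 - 1*53/8 = -6 - 53/8 = -101/8 ≈ -12.625)
Q(I, A) = -373/8 + A (Q(I, A) = (-101/8 + (-44 + 10)) + A = (-101/8 - 34) + A = -373/8 + A)
(-3475 - 1*44278)/Q(Y, 230) = (-3475 - 1*44278)/(-373/8 + 230) = (-3475 - 44278)/(1467/8) = -47753*8/1467 = -382024/1467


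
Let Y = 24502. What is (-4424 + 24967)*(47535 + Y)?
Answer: 1479856091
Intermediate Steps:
(-4424 + 24967)*(47535 + Y) = (-4424 + 24967)*(47535 + 24502) = 20543*72037 = 1479856091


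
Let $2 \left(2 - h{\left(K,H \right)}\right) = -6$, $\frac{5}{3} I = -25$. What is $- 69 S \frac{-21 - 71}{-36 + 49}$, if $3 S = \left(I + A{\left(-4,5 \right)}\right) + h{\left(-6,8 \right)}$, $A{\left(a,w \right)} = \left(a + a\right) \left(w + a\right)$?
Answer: $- \frac{38088}{13} \approx -2929.8$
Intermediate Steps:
$I = -15$ ($I = \frac{3}{5} \left(-25\right) = -15$)
$A{\left(a,w \right)} = 2 a \left(a + w\right)$
$h{\left(K,H \right)} = 5$ ($h{\left(K,H \right)} = 2 - -3 = 2 + 3 = 5$)
$S = -6$ ($S = \frac{\left(-15 + 2 \left(-4\right) \left(-4 + 5\right)\right) + 5}{3} = \frac{\left(-15 + 2 \left(-4\right) 1\right) + 5}{3} = \frac{\left(-15 - 8\right) + 5}{3} = \frac{-23 + 5}{3} = \frac{1}{3} \left(-18\right) = -6$)
$- 69 S \frac{-21 - 71}{-36 + 49} = \left(-69\right) \left(-6\right) \frac{-21 - 71}{-36 + 49} = 414 \left(- \frac{92}{13}\right) = - \frac{38088}{13}$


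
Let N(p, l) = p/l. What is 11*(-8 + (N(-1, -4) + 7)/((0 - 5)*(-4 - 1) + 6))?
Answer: -10593/124 ≈ -85.427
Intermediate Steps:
11*(-8 + (N(-1, -4) + 7)/((0 - 5)*(-4 - 1) + 6)) = 11*(-8 + (-1/(-4) + 7)/((0 - 5)*(-4 - 1) + 6)) = 11*(-8 + (-1*(-¼) + 7)/(-5*(-5) + 6)) = 11*(-8 + (¼ + 7)/(25 + 6)) = 11*(-8 + (29/4)/31) = 11*(-8 + (29/4)*(1/31)) = 11*(-8 + 29/124) = 11*(-963/124) = -10593/124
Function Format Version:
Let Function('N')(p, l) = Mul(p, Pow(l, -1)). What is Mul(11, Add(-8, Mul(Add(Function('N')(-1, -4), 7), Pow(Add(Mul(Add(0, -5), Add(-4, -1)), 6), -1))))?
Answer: Rational(-10593, 124) ≈ -85.427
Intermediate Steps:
Mul(11, Add(-8, Mul(Add(Function('N')(-1, -4), 7), Pow(Add(Mul(Add(0, -5), Add(-4, -1)), 6), -1)))) = Mul(11, Add(-8, Mul(Add(Mul(-1, Pow(-4, -1)), 7), Pow(Add(Mul(Add(0, -5), Add(-4, -1)), 6), -1)))) = Mul(11, Add(-8, Mul(Add(Mul(-1, Rational(-1, 4)), 7), Pow(Add(Mul(-5, -5), 6), -1)))) = Mul(11, Add(-8, Mul(Add(Rational(1, 4), 7), Pow(Add(25, 6), -1)))) = Mul(11, Add(-8, Mul(Rational(29, 4), Pow(31, -1)))) = Mul(11, Add(-8, Mul(Rational(29, 4), Rational(1, 31)))) = Mul(11, Add(-8, Rational(29, 124))) = Mul(11, Rational(-963, 124)) = Rational(-10593, 124)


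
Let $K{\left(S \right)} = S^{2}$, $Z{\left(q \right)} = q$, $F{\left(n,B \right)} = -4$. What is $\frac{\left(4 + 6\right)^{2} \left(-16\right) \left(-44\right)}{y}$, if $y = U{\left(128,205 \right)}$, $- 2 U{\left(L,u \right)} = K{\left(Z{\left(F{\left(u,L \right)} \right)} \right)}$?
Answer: $-8800$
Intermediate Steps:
$U{\left(L,u \right)} = -8$ ($U{\left(L,u \right)} = - \frac{\left(-4\right)^{2}}{2} = \left(- \frac{1}{2}\right) 16 = -8$)
$y = -8$
$\frac{\left(4 + 6\right)^{2} \left(-16\right) \left(-44\right)}{y} = \frac{\left(4 + 6\right)^{2} \left(-16\right) \left(-44\right)}{-8} = 10^{2} \left(-16\right) \left(-44\right) \left(- \frac{1}{8}\right) = 100 \left(-16\right) \left(-44\right) \left(- \frac{1}{8}\right) = \left(-1600\right) \left(-44\right) \left(- \frac{1}{8}\right) = 70400 \left(- \frac{1}{8}\right) = -8800$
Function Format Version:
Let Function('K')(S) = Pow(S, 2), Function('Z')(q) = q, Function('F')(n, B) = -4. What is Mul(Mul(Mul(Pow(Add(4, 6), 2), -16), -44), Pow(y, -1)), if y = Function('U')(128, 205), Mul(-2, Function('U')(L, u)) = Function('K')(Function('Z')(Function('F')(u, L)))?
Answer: -8800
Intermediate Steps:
Function('U')(L, u) = -8 (Function('U')(L, u) = Mul(Rational(-1, 2), Pow(-4, 2)) = Mul(Rational(-1, 2), 16) = -8)
y = -8
Mul(Mul(Mul(Pow(Add(4, 6), 2), -16), -44), Pow(y, -1)) = Mul(Mul(Mul(Pow(Add(4, 6), 2), -16), -44), Pow(-8, -1)) = Mul(Mul(Mul(Pow(10, 2), -16), -44), Rational(-1, 8)) = Mul(Mul(Mul(100, -16), -44), Rational(-1, 8)) = Mul(Mul(-1600, -44), Rational(-1, 8)) = Mul(70400, Rational(-1, 8)) = -8800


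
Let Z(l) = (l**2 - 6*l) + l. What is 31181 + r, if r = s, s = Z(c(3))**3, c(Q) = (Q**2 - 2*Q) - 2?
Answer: 31117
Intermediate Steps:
c(Q) = -2 + Q**2 - 2*Q
Z(l) = l**2 - 5*l
s = -64 (s = ((-2 + 3**2 - 2*3)*(-5 + (-2 + 3**2 - 2*3)))**3 = ((-2 + 9 - 6)*(-5 + (-2 + 9 - 6)))**3 = (1*(-5 + 1))**3 = (1*(-4))**3 = (-4)**3 = -64)
r = -64
31181 + r = 31181 - 64 = 31117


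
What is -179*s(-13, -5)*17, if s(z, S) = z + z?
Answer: 79118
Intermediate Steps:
s(z, S) = 2*z
-179*s(-13, -5)*17 = -358*(-13)*17 = -179*(-26)*17 = 4654*17 = 79118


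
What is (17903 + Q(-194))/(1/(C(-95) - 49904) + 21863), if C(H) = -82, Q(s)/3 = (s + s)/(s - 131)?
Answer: 290900475054/355174273025 ≈ 0.81904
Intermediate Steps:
Q(s) = 6*s/(-131 + s) (Q(s) = 3*((s + s)/(s - 131)) = 3*((2*s)/(-131 + s)) = 3*(2*s/(-131 + s)) = 6*s/(-131 + s))
(17903 + Q(-194))/(1/(C(-95) - 49904) + 21863) = (17903 + 6*(-194)/(-131 - 194))/(1/(-82 - 49904) + 21863) = (17903 + 6*(-194)/(-325))/(1/(-49986) + 21863) = (17903 + 6*(-194)*(-1/325))/(-1/49986 + 21863) = (17903 + 1164/325)/(1092843917/49986) = (5819639/325)*(49986/1092843917) = 290900475054/355174273025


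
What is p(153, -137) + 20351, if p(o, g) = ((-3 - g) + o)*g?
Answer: -18968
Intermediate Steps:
p(o, g) = g*(-3 + o - g) (p(o, g) = (-3 + o - g)*g = g*(-3 + o - g))
p(153, -137) + 20351 = -137*(-3 + 153 - 1*(-137)) + 20351 = -137*(-3 + 153 + 137) + 20351 = -137*287 + 20351 = -39319 + 20351 = -18968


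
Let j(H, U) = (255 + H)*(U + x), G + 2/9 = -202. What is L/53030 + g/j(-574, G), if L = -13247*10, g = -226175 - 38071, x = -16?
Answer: -10455563147/1661207174 ≈ -6.2940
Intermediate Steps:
G = -1820/9 (G = -2/9 - 202 = -1820/9 ≈ -202.22)
j(H, U) = (-16 + U)*(255 + H) (j(H, U) = (255 + H)*(U - 16) = (255 + H)*(-16 + U) = (-16 + U)*(255 + H))
g = -264246
L = -132470
L/53030 + g/j(-574, G) = -132470/53030 - 264246/(-4080 - 16*(-574) + 255*(-1820/9) - 574*(-1820/9)) = -132470*1/53030 - 264246/(-4080 + 9184 - 154700/3 + 1044680/9) = -13247/5303 - 264246/626516/9 = -13247/5303 - 264246*9/626516 = -13247/5303 - 1189107/313258 = -10455563147/1661207174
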